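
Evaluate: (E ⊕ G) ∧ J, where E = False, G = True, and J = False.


E = False, G = True, J = False
Step 1: E ⊕ G = False XOR True = True
Step 2: True ∧ J = True AND False = False
XOR true when exactly one of E,G is true; then AND with J.

False


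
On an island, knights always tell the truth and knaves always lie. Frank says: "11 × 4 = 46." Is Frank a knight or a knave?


Statement: "11 × 4 = 46."
Actual: 11 × 4 = 44
Claimed: 46
Statement is FALSE → Frank lies → Knave

Knave


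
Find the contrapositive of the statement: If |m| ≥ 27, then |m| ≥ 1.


Original: If |m| ≥ 27, then |m| ≥ 1
Contrapositive: If ¬Q, then ¬P
Negate Q: not (|m| ≥ 1)
Negate P: not (|m| ≥ 27)

If not (|m| ≥ 1), then not (|m| ≥ 27).


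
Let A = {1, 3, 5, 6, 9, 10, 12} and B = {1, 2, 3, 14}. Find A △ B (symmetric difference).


A = {1, 3, 5, 6, 9, 10, 12}
B = {1, 2, 3, 14}
Operation: symmetric difference
In A only: [5, 6, 9, 10, 12], in B only: [2, 14]

{2, 5, 6, 9, 10, 12, 14}


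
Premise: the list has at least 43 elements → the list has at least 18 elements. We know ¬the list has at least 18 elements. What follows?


Modus tollens: P → Q, ¬Q ⊢ ¬P
P: the list has at least 43 elements
Q: the list has at least 18 elements
We have P → Q and Q is false.
By modus tollens, P must be false.

It is not the case that the list has at least 43 elements


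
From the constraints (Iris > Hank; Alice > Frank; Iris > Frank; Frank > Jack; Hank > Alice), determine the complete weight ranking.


Constraints: Iris > Hank; Alice > Frank; Iris > Frank; Frank > Jack; Hank > Alice
Method: at each step, the next-highest is the one remaining person who never appears on the smaller side of a constraint between remaining people.
  Step 1: remaining {Alice, Frank, Jack, Hank, Iris}; on the smaller side: {Alice, Frank, Jack, Hank} → Iris is next (Iris > Hank; Iris > Frank).
  Step 2: remaining {Alice, Frank, Jack, Hank}; on the smaller side: {Alice, Frank, Jack} → Hank is next (Hank > Alice).
  Step 3: remaining {Alice, Frank, Jack}; on the smaller side: {Frank, Jack} → Alice is next (Alice > Frank).
  Step 4: remaining {Frank, Jack}; on the smaller side: {Jack} → Frank is next (Frank > Jack).
  Step 5: only Jack remains → lowest.
Final ranking (highest to lowest):

Iris > Hank > Alice > Frank > Jack


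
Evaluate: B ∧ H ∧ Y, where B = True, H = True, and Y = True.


B = True, H = True, Y = True
Step 1: B ∧ H = True AND True = True
Step 2: (True) ∧ Y = (True) AND True = True
AND is true only when ALL operands are true.

True


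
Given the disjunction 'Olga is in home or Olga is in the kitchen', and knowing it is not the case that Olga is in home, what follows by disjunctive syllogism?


Disjunctive syllogism: P ∨ Q, ¬P ⊢ Q
Disjunction: Olga is in home ∨ Olga is in the kitchen
We know it is not the case that Olga is in home.
By disjunctive syllogism, the other disjunct must be true.

Olga is in the kitchen


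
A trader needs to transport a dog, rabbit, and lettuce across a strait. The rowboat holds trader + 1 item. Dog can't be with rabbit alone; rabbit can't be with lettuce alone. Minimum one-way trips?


1. trader+rabbit → 2. trader ← 3. trader+dog → 4. trader+rabbit ← 5. trader+lettuce → 6. trader ← 7. trader+rabbit →
Minimum trips = 7

7


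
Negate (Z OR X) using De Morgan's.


De Morgan's law: ¬(P ∨ Q) ≡ ¬P ∧ ¬Q
¬(Z ∨ X) = ¬Z ∧ ¬X

¬Z ∧ ¬X


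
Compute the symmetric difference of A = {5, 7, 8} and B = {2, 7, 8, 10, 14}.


A = {5, 7, 8}
B = {2, 7, 8, 10, 14}
Operation: symmetric difference
In A only: [5], in B only: [2, 10, 14]

{2, 5, 10, 14}


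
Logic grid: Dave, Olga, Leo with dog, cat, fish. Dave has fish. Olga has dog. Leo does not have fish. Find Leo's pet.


From clues:
  Olga → dog
  Dave → fish
By elimination, Leo gets the remaining.

cat


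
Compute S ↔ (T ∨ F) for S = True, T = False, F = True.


S = True, T = False, F = True
Step 1: T ∨ F = False OR True = True
Step 2: S ↔ (True): true when both sides have same truth value.
Result: True ↔ True = True

True


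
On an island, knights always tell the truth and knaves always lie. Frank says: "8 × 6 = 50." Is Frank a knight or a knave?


Statement: "8 × 6 = 50."
Actual: 8 × 6 = 48
Claimed: 50
Statement is FALSE → Frank lies → Knave

Knave


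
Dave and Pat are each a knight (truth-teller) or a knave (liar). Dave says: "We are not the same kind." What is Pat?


Dave says: "We are not the same kind."
Case 1: Dave is a Knight (truth-teller)
  Statement is true → they ARE different → Pat is a Knave
Case 2: Dave is a Knave (liar)
  Statement is false → they are NOT different → Pat is a Knave
In both cases, Pat is a Knave.

Knave


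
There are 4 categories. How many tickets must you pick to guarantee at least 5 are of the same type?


Pigeonhole: to guarantee k in one of n categories, need (k-1)×n + 1.
k = 5, n = 4
Minimum = (5-1) × 4 + 1 = 4 × 4 + 1

17


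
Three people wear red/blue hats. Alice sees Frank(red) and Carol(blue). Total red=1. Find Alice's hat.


Total red = 1, seen red = 1
Own red = 1 - 1 = 0
Alice's hat is blue.

blue


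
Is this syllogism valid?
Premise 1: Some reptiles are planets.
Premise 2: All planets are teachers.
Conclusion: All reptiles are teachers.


Premise 1: Some reptiles are planets.
Premise 2: All planets are teachers.
Conclusion: All reptiles are teachers.
Fallacy: illicit minor. The minor term (reptiles) is distributed in the conclusion ('All reptiles ...') but undistributed in its premise ('Some reptiles are planets' doesn't cover all reptiles).
Only 'Some reptiles are teachers' follows, not 'All'.

Invalid


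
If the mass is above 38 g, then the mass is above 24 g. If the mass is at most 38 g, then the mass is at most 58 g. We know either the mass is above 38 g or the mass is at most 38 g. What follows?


Constructive dilemma: (P → Q) ∧ (R → S), P ∨ R ⊢ Q ∨ S
Premise 1: the mass is above 38 g → the mass is above 24 g
Premise 2: the mass is at most 38 g → the mass is at most 58 g
Premise 3: the mass is above 38 g ∨ the mass is at most 38 g
Case 1: Assuming the mass is above 38 g, then by Premise 1, the mass is above 24 g.
Case 2: Assuming the mass is at most 38 g, then by Premise 2, the mass is at most 58 g.
Since one of the mass is above 38 g or the mass is at most 38 g must hold, we get the mass is above 24 g or the mass is at most 58 g.

The mass is above 24 g or the mass is at most 58 g.


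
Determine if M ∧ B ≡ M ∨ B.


Expression 1: M ∧ B
Expression 2: M ∨ B
Truth table (M B | Expr1 Expr2):
  T T |   T     T
  T F |   F     T   ← differ
  F T |   F     T   ← differ
  F F |   F     F
Counterexample: M=T, B=F gives Expr1 = F but Expr2 = T, so the expressions are NOT logically equivalent.

No


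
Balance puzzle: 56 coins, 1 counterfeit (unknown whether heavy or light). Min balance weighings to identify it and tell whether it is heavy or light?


Let n = 56. 112 possibilities (n coins × lighter/heavier); each weighing has 3 outcomes.
Bound for k weighings: say the first weighing puts j coins on each pan. If it tips, the 2j weighed coins remain suspects (each with a known direction) and k-1 weighings give 3^(k-1) outcomes; 3^(k-1) is odd, so 2j ≤ 3^(k-1) - 1. If it balances, the n - 2j unweighed coins remain with direction unknown: 2(n - 2j) ≤ 3^(k-1) - 1 by the same parity argument. Adding, n ≤ (3^(k-1) - 1) + (3^(k-1) - 1)/2 = (3^k - 3)/2, and the classical three-group strategy achieves this (3 coins in 2 weighings, 12 in 3, 39 in 4, 120 in 5).
So we need the smallest k with (3^k - 3)/2 ≥ 56.
k = 4: (3^4 - 3)/2 = 39 < 56 ✗
k = 5: (3^5 - 3)/2 = 120 ≥ 56 ✓

5


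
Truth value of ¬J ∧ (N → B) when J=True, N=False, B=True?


J = True, N = False, B = True
Expression: ¬J ∧ (N → B)
Step 1: ¬J = NOT True = False
Step 2: N → B = False → True (false only if N=True, B=False) = True
Step 3: (False) ∧ (True) = False AND True = False

False


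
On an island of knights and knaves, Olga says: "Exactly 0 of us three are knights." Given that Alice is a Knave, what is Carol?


Olga claims exactly 0 knights among Olga, Alice, Carol.
Given: Alice is a Knave.

Case 1: Olga is a Knight (tells truth)
  Then exactly 0 of the three are knights.
  Counting Olga, Alice: 1 knight(s) so far. Need -1 more → impossible.
Case 2: Olga is a Knave (lies)
  Then the count is NOT 0.
  If Carol = Knave, count = 0 = 0 → claim would be true, contradicts lie.
  If Carol = Knight, count = 1 ≠ 0 → lie confirmed ✓

Carol is a Knight.

Knight


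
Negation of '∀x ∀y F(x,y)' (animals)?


Original: ∀x ∀y F(x,y)
Rule: ¬∀→∃, ¬∃→∀, negate predicate.
Negation: ∃x ∃y ¬F(x,y)

∃x ∃y ¬F(x,y)


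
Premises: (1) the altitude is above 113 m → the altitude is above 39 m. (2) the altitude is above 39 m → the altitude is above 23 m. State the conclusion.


Hypothetical syllogism: P → Q, Q → R ⊢ P → R
Premise 1: the altitude is above 113 m → the altitude is above 39 m
Premise 2: the altitude is above 39 m → the altitude is above 23 m
Chain the implications: the middle term (the altitude is above 39 m) links the two.
Conclusion: If the altitude is above 113 m, then the altitude is above 23 m.

If the altitude is above 113 m, then the altitude is above 23 m.


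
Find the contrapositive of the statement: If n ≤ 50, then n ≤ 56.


Original: If n ≤ 50, then n ≤ 56
Contrapositive: If ¬Q, then ¬P
Negate Q: not (n ≤ 56)
Negate P: not (n ≤ 50)

If not (n ≤ 56), then not (n ≤ 50).


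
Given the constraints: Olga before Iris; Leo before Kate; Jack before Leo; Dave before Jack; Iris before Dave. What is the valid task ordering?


Constraints: Olga before Iris; Leo before Kate; Jack before Leo; Dave before Jack; Iris before Dave
Method: repeatedly schedule the remaining task that has no remaining task required before it.
  Step 1: remaining {Leo, Iris, Olga, Dave, Kate, Jack}; every task except Olga still has a predecessor pending → schedule Olga.
  Step 2: remaining {Leo, Iris, Dave, Kate, Jack}; every task except Iris still has a predecessor pending → schedule Iris.
  Step 3: remaining {Leo, Dave, Kate, Jack}; every task except Dave still has a predecessor pending → schedule Dave.
  Step 4: remaining {Leo, Kate, Jack}; every task except Jack still has a predecessor pending → schedule Jack.
  Step 5: remaining {Leo, Kate}; every task except Leo still has a predecessor pending → schedule Leo.
  Step 6: only Kate remains → schedule Kate.
Resulting order:

Olga → Iris → Dave → Jack → Leo → Kate


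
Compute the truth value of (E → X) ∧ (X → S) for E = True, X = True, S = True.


E = True, X = True, S = True
Step 1: E → X is false only when E=True and X=False. Result: True
Step 2: X → S is false only when X=True and S=False. Result: True
Step 3: True ∧ True = True

True


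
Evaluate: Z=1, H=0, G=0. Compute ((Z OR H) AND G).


Z OR H = 1|0 = 1
1 AND 0 = 0

0


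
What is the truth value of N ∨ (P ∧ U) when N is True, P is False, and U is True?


N = True, P = False, U = True
Step 1: P ∧ U = False AND True = False
Step 2: N ∨ False = True OR False = True
AND evaluated first (higher precedence); then OR applied.

True


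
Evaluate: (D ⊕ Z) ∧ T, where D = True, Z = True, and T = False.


D = True, Z = True, T = False
Step 1: D ⊕ Z = True XOR True = False
Step 2: False ∧ T = False AND False = False
XOR true when exactly one of D,Z is true; then AND with T.

False


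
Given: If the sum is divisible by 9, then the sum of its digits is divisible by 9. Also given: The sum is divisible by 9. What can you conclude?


Modus ponens: P → Q, P ⊢ Q
P: the sum is divisible by 9
Q: the sum of its digits is divisible by 9
We have P → Q and P is true.
By modus ponens, Q must be true.

The sum of its digits is divisible by 9


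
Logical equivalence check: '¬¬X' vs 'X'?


Expression 1: ¬¬X
Expression 2: X
Truth table (X | Expr1 Expr2):
  T |   T     T
  F |   F     F
All 2 rows agree, so the expressions are logically equivalent.

Yes


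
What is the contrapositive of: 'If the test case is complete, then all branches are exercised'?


Original: If the test case is complete, then all branches are exercised
Contrapositive: If ¬Q, then ¬P
Negate Q: not (all branches are exercised)
Negate P: not (the test case is complete)

If not (all branches are exercised), then not (the test case is complete).


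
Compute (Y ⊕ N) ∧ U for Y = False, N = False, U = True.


Y = False, N = False, U = True
Step 1: Y ⊕ N = False XOR False = False
Step 2: False ∧ U = False AND True = False
XOR true when exactly one of Y,N is true; then AND with U.

False


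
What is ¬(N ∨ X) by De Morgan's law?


De Morgan's law: ¬(P ∨ Q) ≡ ¬P ∧ ¬Q
¬(N ∨ X) = ¬N ∧ ¬X

¬N ∧ ¬X


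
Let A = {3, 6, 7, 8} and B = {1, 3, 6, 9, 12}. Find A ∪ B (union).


A = {3, 6, 7, 8}
B = {1, 3, 6, 9, 12}
Operation: union
All elements combined: 1, 3, 6, 7, 8, 9, 12

{1, 3, 6, 7, 8, 9, 12}


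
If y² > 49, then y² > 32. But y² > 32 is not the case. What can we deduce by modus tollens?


Modus tollens: P → Q, ¬Q ⊢ ¬P
P: y² > 49
Q: y² > 32
We have P → Q and Q is false.
By modus tollens, P must be false.

It is not the case that y² > 49


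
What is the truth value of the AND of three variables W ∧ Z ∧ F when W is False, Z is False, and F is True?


W = False, Z = False, F = True
Step 1: W ∧ Z = False AND False = False
Step 2: (False) ∧ F = (False) AND True = False
AND is true only when ALL operands are true.

False


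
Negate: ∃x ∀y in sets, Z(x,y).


Original: ∃x ∀y Z(x,y)
Rule: ¬∀→∃, ¬∃→∀, negate predicate.
Negation: ∀x ∃y ¬Z(x,y)

∀x ∃y ¬Z(x,y)


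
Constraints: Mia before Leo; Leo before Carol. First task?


Constraints: Mia before Leo; Leo before Carol
The first task can have nothing scheduled before it, so it must never appear on the right of a 'before'.
Tasks appearing after some 'before': Leo, Carol.
The only task not in that list is Mia → it is first.

Mia


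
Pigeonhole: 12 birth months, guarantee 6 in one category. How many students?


Pigeonhole: to guarantee k in one of n categories, need (k-1)×n + 1.
k = 6, n = 12
Minimum = (6-1) × 12 + 1 = 5 × 12 + 1

61


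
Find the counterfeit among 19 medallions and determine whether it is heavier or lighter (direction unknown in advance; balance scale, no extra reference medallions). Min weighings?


Let n = 19. 38 possibilities (n medallions × lighter/heavier); each weighing has 3 outcomes.
Bound for k weighings: say the first weighing puts j medallions on each pan. If it tips, the 2j weighed medallions remain suspects (each with a known direction) and k-1 weighings give 3^(k-1) outcomes; 3^(k-1) is odd, so 2j ≤ 3^(k-1) - 1. If it balances, the n - 2j unweighed medallions remain with direction unknown: 2(n - 2j) ≤ 3^(k-1) - 1 by the same parity argument. Adding, n ≤ (3^(k-1) - 1) + (3^(k-1) - 1)/2 = (3^k - 3)/2, and the classical three-group strategy achieves this (3 medallions in 2 weighings, 12 in 3, 39 in 4, 120 in 5).
So we need the smallest k with (3^k - 3)/2 ≥ 19.
k = 3: (3^3 - 3)/2 = 12 < 19 ✗
k = 4: (3^4 - 3)/2 = 39 ≥ 19 ✓

4


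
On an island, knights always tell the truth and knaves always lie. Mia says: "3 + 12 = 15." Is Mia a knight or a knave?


Statement: "3 + 12 = 15."
Actual: 3 + 12 = 15
Claimed: 15
Statement is TRUE → Mia tells the truth → Knight

Knight


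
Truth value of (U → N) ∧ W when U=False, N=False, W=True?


U = False, N = False, W = True
Expression: (U → N) ∧ W
Step 1: U → N = False → False (false only if U=True, N=False) = True
Step 2: (True) ∧ W = True AND True = True

True


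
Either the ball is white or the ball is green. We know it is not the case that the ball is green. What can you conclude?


Disjunctive syllogism: P ∨ Q, ¬P ⊢ Q
Disjunction: the ball is white ∨ the ball is green
We know it is not the case that the ball is green.
By disjunctive syllogism, the other disjunct must be true.

The ball is white


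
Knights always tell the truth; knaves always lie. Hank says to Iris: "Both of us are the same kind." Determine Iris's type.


Hank says: "Both of us are the same kind."
Case 1: Hank is a Knight (truth-teller)
  Statement is true → they ARE the same → Iris is also a Knight
Case 2: Hank is a Knave (liar)
  Statement is false → they are NOT the same → Iris is a Knight
In both cases, Iris is a Knight.

Knight


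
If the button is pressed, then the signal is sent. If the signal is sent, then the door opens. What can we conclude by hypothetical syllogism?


Hypothetical syllogism: P → Q, Q → R ⊢ P → R
Premise 1: the button is pressed → the signal is sent
Premise 2: the signal is sent → the door opens
Chain the implications: the middle term (the signal is sent) links the two.
Conclusion: If the button is pressed, then the door opens.

If the button is pressed, then the door opens.


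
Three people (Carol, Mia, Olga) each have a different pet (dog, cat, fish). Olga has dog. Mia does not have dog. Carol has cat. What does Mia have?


From clues:
  Olga → dog
  Carol → cat
By elimination, Mia gets the remaining.

fish


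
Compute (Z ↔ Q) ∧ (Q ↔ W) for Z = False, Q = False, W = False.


Z = False, Q = False, W = False
Step 1: Z ↔ Q is true when Z and Q have the same value. Result: True
Step 2: Q ↔ W is true when Q and W have the same value. Result: True
Step 3: True ∧ True = True

True


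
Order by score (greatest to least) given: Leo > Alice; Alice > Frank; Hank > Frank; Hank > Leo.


Constraints: Leo > Alice; Alice > Frank; Hank > Frank; Hank > Leo
Method: at each step, the next-highest is the one remaining person who never appears on the smaller side of a constraint between remaining people.
  Step 1: remaining {Leo, Alice, Hank, Frank}; on the smaller side: {Leo, Alice, Frank} → Hank is next (Hank > Frank; Hank > Leo).
  Step 2: remaining {Leo, Alice, Frank}; on the smaller side: {Alice, Frank} → Leo is next (Leo > Alice).
  Step 3: remaining {Alice, Frank}; on the smaller side: {Frank} → Alice is next (Alice > Frank).
  Step 4: only Frank remains → lowest.
Final ranking (highest to lowest):

Hank > Leo > Alice > Frank


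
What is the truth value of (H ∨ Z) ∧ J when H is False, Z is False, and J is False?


H = False, Z = False, J = False
Step 1: H ∨ Z = False OR False = False
Step 2: False ∧ J = False AND False = False
OR is true when at least one operand is true; AND requires both.

False


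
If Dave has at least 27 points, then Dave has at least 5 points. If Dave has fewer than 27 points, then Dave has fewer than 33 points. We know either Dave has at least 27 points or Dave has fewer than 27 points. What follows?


Constructive dilemma: (P → Q) ∧ (R → S), P ∨ R ⊢ Q ∨ S
Premise 1: Dave has at least 27 points → Dave has at least 5 points
Premise 2: Dave has fewer than 27 points → Dave has fewer than 33 points
Premise 3: Dave has at least 27 points ∨ Dave has fewer than 27 points
Case 1: Assuming Dave has at least 27 points, then by Premise 1, Dave has at least 5 points.
Case 2: Assuming Dave has fewer than 27 points, then by Premise 2, Dave has fewer than 33 points.
Since one of Dave has at least 27 points or Dave has fewer than 27 points must hold, we get Dave has at least 5 points or Dave has fewer than 33 points.

Dave has at least 5 points or Dave has fewer than 33 points.


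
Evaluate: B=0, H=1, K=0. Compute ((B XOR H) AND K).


B XOR H = 0^1 = 1
1 AND 0 = 0

0


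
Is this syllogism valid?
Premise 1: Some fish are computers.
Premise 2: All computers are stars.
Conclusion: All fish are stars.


Premise 1: Some fish are computers.
Premise 2: All computers are stars.
Conclusion: All fish are stars.
Fallacy: illicit minor. The minor term (fish) is distributed in the conclusion ('All fish ...') but undistributed in its premise ('Some fish are computers' doesn't cover all fish).
Only 'Some fish are stars' follows, not 'All'.

Invalid


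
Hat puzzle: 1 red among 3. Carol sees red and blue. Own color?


Total red = 1, seen red = 1
Own red = 1 - 1 = 0
Carol's hat is blue.

blue


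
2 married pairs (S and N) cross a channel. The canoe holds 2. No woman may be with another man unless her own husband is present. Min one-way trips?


Label couples S and N.
1. WS+WN → (far: WS,WN; near: HS,HN)
2. WS ←   (far: WN; near: HS,HN,WS)
3. HS+HN → (far: HS,HN,WN; near: WS)
4. HS ←   (far: HN,WN; near: HS,WS)  — HS returns, since WS is alone on near bank
5. HS+WS → (far: all four; near: empty)
Every state respects the constraint.
Minimum trips = 5

5


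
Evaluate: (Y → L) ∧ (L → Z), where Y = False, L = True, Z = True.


Y = False, L = True, Z = True
Step 1: Y → L is false only when Y=True and L=False. Result: True
Step 2: L → Z is false only when L=True and Z=False. Result: True
Step 3: True ∧ True = True

True


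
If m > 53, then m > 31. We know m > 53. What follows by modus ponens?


Modus ponens: P → Q, P ⊢ Q
P: m > 53
Q: m > 31
We have P → Q and P is true.
By modus ponens, Q must be true.

m > 31


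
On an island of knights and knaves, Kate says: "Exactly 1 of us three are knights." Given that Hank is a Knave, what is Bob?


Kate claims exactly 1 knights among Kate, Hank, Bob.
Given: Hank is a Knave.

Case 1: Kate is a Knight (tells truth)
  Then exactly 1 of the three are knights.
  Counting Kate, Hank: 1 knight(s) so far. Need 0 more → Bob = Knave.
Case 2: Kate is a Knave (lies)
  Then the count is NOT 1.
  If Bob = Knight, count = 1 = 1 → claim would be true, contradicts lie.
  If Bob = Knave, count = 0 ≠ 1 → lie confirmed ✓

Bob is a Knave.

Knave


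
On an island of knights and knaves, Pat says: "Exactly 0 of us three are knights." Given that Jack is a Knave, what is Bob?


Pat claims exactly 0 knights among Pat, Jack, Bob.
Given: Jack is a Knave.

Case 1: Pat is a Knight (tells truth)
  Then exactly 0 of the three are knights.
  Counting Pat, Jack: 1 knight(s) so far. Need -1 more → impossible.
Case 2: Pat is a Knave (lies)
  Then the count is NOT 0.
  If Bob = Knave, count = 0 = 0 → claim would be true, contradicts lie.
  If Bob = Knight, count = 1 ≠ 0 → lie confirmed ✓

Bob is a Knight.

Knight


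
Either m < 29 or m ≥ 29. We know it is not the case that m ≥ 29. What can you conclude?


Disjunctive syllogism: P ∨ Q, ¬P ⊢ Q
Disjunction: m < 29 ∨ m ≥ 29
We know it is not the case that m ≥ 29.
By disjunctive syllogism, the other disjunct must be true.

m < 29


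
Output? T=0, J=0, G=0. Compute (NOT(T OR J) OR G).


T OR J = 0
NOT(0) = 1
1 OR 0 = 1

1


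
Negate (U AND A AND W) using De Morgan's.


De Morgan's law: ¬(P ∧ Q ∧ R) ≡ ¬P ∨ ¬Q ∨ ¬R
¬(U ∧ A ∧ W) = ¬U ∨ ¬A ∨ ¬W

¬U ∨ ¬A ∨ ¬W


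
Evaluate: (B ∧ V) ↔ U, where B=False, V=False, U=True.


B = False, V = False, U = True
Expression: (B ∧ V) ↔ U
Step 1: B ∧ V = False AND False = False
Step 2: (False) ↔ U = (False iff True) = False

False


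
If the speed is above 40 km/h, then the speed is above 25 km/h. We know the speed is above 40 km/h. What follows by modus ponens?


Modus ponens: P → Q, P ⊢ Q
P: the speed is above 40 km/h
Q: the speed is above 25 km/h
We have P → Q and P is true.
By modus ponens, Q must be true.

The speed is above 25 km/h


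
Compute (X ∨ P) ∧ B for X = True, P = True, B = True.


X = True, P = True, B = True
Step 1: X ∨ P = True OR True = True
Step 2: True ∧ B = True AND True = True
OR is true when at least one operand is true; AND requires both.

True


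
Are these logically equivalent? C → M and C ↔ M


Expression 1: C → M
Expression 2: C ↔ M
Truth table (C M | Expr1 Expr2):
  T T |   T     T
  T F |   F     F
  F T |   T     F   ← differ
  F F |   T     T
Counterexample: C=F, M=T gives Expr1 = T but Expr2 = F, so the expressions are NOT logically equivalent.

No


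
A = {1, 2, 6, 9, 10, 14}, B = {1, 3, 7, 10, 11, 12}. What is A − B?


A = {1, 2, 6, 9, 10, 14}
B = {1, 3, 7, 10, 11, 12}
Operation: difference A − B
In A but not B: 2, 6, 9, 14

{2, 6, 9, 14}


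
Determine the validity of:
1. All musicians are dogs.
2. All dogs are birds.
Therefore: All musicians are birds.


Premise 1: All musicians are dogs.
Premise 2: All dogs are birds.
Conclusion: All musicians are birds.
Barbara syllogism (AAA-1): All A are B, All B are C → All A are C.
Middle term (dogs) distributed in premise 2.

Valid


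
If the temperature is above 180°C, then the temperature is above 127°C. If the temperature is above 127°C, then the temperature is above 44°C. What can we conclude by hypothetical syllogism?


Hypothetical syllogism: P → Q, Q → R ⊢ P → R
Premise 1: the temperature is above 180°C → the temperature is above 127°C
Premise 2: the temperature is above 127°C → the temperature is above 44°C
Chain the implications: the middle term (the temperature is above 127°C) links the two.
Conclusion: If the temperature is above 180°C, then the temperature is above 44°C.

If the temperature is above 180°C, then the temperature is above 44°C.


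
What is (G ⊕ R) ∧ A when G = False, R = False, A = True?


G = False, R = False, A = True
Step 1: G ⊕ R = False XOR False = False
Step 2: False ∧ A = False AND True = False
XOR true when exactly one of G,R is true; then AND with A.

False


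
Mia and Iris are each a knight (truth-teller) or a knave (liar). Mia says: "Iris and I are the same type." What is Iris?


Mia says: "Iris and I are the same type."
Case 1: Mia is a Knight (truth-teller)
  Statement is true → they ARE the same → Iris is also a Knight
Case 2: Mia is a Knave (liar)
  Statement is false → they are NOT the same → Iris is a Knight
In both cases, Iris is a Knight.

Knight


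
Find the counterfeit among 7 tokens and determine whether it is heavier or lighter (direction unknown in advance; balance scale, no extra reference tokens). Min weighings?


Let n = 7. 14 possibilities (n tokens × lighter/heavier); each weighing has 3 outcomes.
Bound for k weighings: say the first weighing puts j tokens on each pan. If it tips, the 2j weighed tokens remain suspects (each with a known direction) and k-1 weighings give 3^(k-1) outcomes; 3^(k-1) is odd, so 2j ≤ 3^(k-1) - 1. If it balances, the n - 2j unweighed tokens remain with direction unknown: 2(n - 2j) ≤ 3^(k-1) - 1 by the same parity argument. Adding, n ≤ (3^(k-1) - 1) + (3^(k-1) - 1)/2 = (3^k - 3)/2, and the classical three-group strategy achieves this (3 tokens in 2 weighings, 12 in 3, 39 in 4, 120 in 5).
So we need the smallest k with (3^k - 3)/2 ≥ 7.
k = 2: (3^2 - 3)/2 = 3 < 7 ✗
k = 3: (3^3 - 3)/2 = 12 ≥ 7 ✓

3


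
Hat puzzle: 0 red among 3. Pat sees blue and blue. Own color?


Total red = 0, seen red = 0
Own red = 0 - 0 = 0
Pat's hat is blue.

blue


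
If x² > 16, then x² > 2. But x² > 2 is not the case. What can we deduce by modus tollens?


Modus tollens: P → Q, ¬Q ⊢ ¬P
P: x² > 16
Q: x² > 2
We have P → Q and Q is false.
By modus tollens, P must be false.

It is not the case that x² > 16


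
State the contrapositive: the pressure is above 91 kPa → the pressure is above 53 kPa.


Original: If the pressure is above 91 kPa, then the pressure is above 53 kPa
Contrapositive: If ¬Q, then ¬P
Negate Q: not (the pressure is above 53 kPa)
Negate P: not (the pressure is above 91 kPa)

If not (the pressure is above 53 kPa), then not (the pressure is above 91 kPa).


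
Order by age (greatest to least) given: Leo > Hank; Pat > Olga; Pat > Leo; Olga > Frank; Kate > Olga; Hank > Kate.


Constraints: Leo > Hank; Pat > Olga; Pat > Leo; Olga > Frank; Kate > Olga; Hank > Kate
Method: at each step, the next-highest is the one remaining person who never appears on the smaller side of a constraint between remaining people.
  Step 1: remaining {Leo, Hank, Pat, Kate, Olga, Frank}; on the smaller side: {Leo, Hank, Kate, Olga, Frank} → Pat is next (Pat > Olga; Pat > Leo).
  Step 2: remaining {Leo, Hank, Kate, Olga, Frank}; on the smaller side: {Hank, Kate, Olga, Frank} → Leo is next (Leo > Hank).
  Step 3: remaining {Hank, Kate, Olga, Frank}; on the smaller side: {Kate, Olga, Frank} → Hank is next (Hank > Kate).
  Step 4: remaining {Kate, Olga, Frank}; on the smaller side: {Olga, Frank} → Kate is next (Kate > Olga).
  Step 5: remaining {Olga, Frank}; on the smaller side: {Frank} → Olga is next (Olga > Frank).
  Step 6: only Frank remains → lowest.
Final ranking (highest to lowest):

Pat > Leo > Hank > Kate > Olga > Frank


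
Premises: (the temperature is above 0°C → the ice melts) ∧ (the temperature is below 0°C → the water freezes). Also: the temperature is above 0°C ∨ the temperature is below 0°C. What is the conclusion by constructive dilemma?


Constructive dilemma: (P → Q) ∧ (R → S), P ∨ R ⊢ Q ∨ S
Premise 1: the temperature is above 0°C → the ice melts
Premise 2: the temperature is below 0°C → the water freezes
Premise 3: the temperature is above 0°C ∨ the temperature is below 0°C
Case 1: Assuming the temperature is above 0°C, then by Premise 1, the ice melts.
Case 2: Assuming the temperature is below 0°C, then by Premise 2, the water freezes.
Since one of the temperature is above 0°C or the temperature is below 0°C must hold, we get the ice melts or the water freezes.

The ice melts or the water freezes.


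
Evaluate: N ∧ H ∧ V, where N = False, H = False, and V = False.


N = False, H = False, V = False
Step 1: N ∧ H = False AND False = False
Step 2: (False) ∧ V = (False) AND False = False
AND is true only when ALL operands are true.

False


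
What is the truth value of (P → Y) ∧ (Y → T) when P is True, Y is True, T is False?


P = True, Y = True, T = False
Step 1: P → Y is false only when P=True and Y=False. Result: True
Step 2: Y → T is false only when Y=True and T=False. Result: False
Step 3: True ∧ False = False

False


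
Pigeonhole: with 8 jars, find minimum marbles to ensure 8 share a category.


Pigeonhole: to guarantee k in one of n categories, need (k-1)×n + 1.
k = 8, n = 8
Minimum = (8-1) × 8 + 1 = 7 × 8 + 1

57


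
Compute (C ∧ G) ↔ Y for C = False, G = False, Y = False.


C = False, G = False, Y = False
Step 1: C ∧ G = False AND False = False
Step 2: (False) ↔ Y: true when both sides have same truth value.
Result: False ↔ False = True

True


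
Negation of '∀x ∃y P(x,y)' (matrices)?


Original: ∀x ∃y P(x,y)
Rule: ¬∀→∃, ¬∃→∀, negate predicate.
Negation: ∃x ∀y ¬P(x,y)

∃x ∀y ¬P(x,y)


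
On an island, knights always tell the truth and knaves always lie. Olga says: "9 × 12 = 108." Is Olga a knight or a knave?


Statement: "9 × 12 = 108."
Actual: 9 × 12 = 108
Claimed: 108
Statement is TRUE → Olga tells the truth → Knight

Knight


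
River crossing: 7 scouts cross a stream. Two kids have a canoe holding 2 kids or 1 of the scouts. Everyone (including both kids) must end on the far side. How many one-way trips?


Per crossing of one of the scouts: kids→, one←, one of the scouts→, one← = 4 trips
7 × 4 = 28, + 1 final kids→ = 29
Minimum trips = 29

29


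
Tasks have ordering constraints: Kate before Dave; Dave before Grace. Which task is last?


Constraints: Kate before Dave; Dave before Grace
The last task can have nothing scheduled after it, so it must never appear on the left of a 'before'.
Tasks appearing before some other task: Kate, Dave.
The only task not in that list is Grace → it is last.

Grace


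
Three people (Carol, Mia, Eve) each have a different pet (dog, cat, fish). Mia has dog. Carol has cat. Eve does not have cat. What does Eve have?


From clues:
  Mia → dog
  Carol → cat
By elimination, Eve gets the remaining.

fish


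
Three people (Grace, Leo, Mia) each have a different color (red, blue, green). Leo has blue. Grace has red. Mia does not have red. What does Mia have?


From clues:
  Grace → red
  Leo → blue
By elimination, Mia gets the remaining.

green


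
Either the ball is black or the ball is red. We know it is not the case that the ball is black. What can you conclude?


Disjunctive syllogism: P ∨ Q, ¬P ⊢ Q
Disjunction: the ball is black ∨ the ball is red
We know it is not the case that the ball is black.
By disjunctive syllogism, the other disjunct must be true.

The ball is red


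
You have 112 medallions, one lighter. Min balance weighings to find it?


Each weighing has 3 outcomes (left heavy / balance / right heavy), so k weighings distinguish at most 3^k cases; splitting into three near-equal groups achieves this.
Need 3^k ≥ 112: 3^4 = 81 < 112 ≤ 3^5 = 243
k = ⌈log₃(112)⌉ = 5

5


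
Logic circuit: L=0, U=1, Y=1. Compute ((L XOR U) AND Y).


L XOR U = 0^1 = 1
1 AND 1 = 1

1


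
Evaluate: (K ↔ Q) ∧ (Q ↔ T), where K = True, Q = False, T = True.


K = True, Q = False, T = True
Step 1: K ↔ Q is true when K and Q have the same value. Result: False
Step 2: Q ↔ T is true when Q and T have the same value. Result: False
Step 3: False ∧ False = False

False


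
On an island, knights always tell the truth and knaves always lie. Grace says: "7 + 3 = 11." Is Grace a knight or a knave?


Statement: "7 + 3 = 11."
Actual: 7 + 3 = 10
Claimed: 11
Statement is FALSE → Grace lies → Knave

Knave


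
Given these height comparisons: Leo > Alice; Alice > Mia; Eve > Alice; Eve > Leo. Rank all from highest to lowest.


Constraints: Leo > Alice; Alice > Mia; Eve > Alice; Eve > Leo
Method: at each step, the next-highest is the one remaining person who never appears on the smaller side of a constraint between remaining people.
  Step 1: remaining {Alice, Mia, Leo, Eve}; on the smaller side: {Alice, Mia, Leo} → Eve is next (Eve > Alice; Eve > Leo).
  Step 2: remaining {Alice, Mia, Leo}; on the smaller side: {Alice, Mia} → Leo is next (Leo > Alice).
  Step 3: remaining {Alice, Mia}; on the smaller side: {Mia} → Alice is next (Alice > Mia).
  Step 4: only Mia remains → lowest.
Final ranking (highest to lowest):

Eve > Leo > Alice > Mia


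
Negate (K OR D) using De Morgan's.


De Morgan's law: ¬(P ∨ Q) ≡ ¬P ∧ ¬Q
¬(K ∨ D) = ¬K ∧ ¬D

¬K ∧ ¬D


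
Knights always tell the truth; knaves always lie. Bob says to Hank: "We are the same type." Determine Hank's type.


Bob says: "We are the same type."
Case 1: Bob is a Knight (truth-teller)
  Statement is true → they ARE the same → Hank is also a Knight
Case 2: Bob is a Knave (liar)
  Statement is false → they are NOT the same → Hank is a Knight
In both cases, Hank is a Knight.

Knight


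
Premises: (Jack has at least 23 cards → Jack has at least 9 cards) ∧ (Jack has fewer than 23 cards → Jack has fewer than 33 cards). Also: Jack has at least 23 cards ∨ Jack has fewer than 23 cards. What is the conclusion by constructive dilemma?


Constructive dilemma: (P → Q) ∧ (R → S), P ∨ R ⊢ Q ∨ S
Premise 1: Jack has at least 23 cards → Jack has at least 9 cards
Premise 2: Jack has fewer than 23 cards → Jack has fewer than 33 cards
Premise 3: Jack has at least 23 cards ∨ Jack has fewer than 23 cards
Case 1: Assuming Jack has at least 23 cards, then by Premise 1, Jack has at least 9 cards.
Case 2: Assuming Jack has fewer than 23 cards, then by Premise 2, Jack has fewer than 33 cards.
Since one of Jack has at least 23 cards or Jack has fewer than 23 cards must hold, we get Jack has at least 9 cards or Jack has fewer than 33 cards.

Jack has at least 9 cards or Jack has fewer than 33 cards.


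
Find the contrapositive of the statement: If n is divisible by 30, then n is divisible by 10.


Original: If n is divisible by 30, then n is divisible by 10
Contrapositive: If ¬Q, then ¬P
Negate Q: not (n is divisible by 10)
Negate P: not (n is divisible by 30)

If not (n is divisible by 10), then not (n is divisible by 30).


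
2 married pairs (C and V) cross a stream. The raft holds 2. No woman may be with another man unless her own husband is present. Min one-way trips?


Label couples C and V.
1. WC+WV → (far: WC,WV; near: HC,HV)
2. WC ←   (far: WV; near: HC,HV,WC)
3. HC+HV → (far: HC,HV,WV; near: WC)
4. HC ←   (far: HV,WV; near: HC,WC)  — HC returns, since WC is alone on near bank
5. HC+WC → (far: all four; near: empty)
Every state respects the constraint.
Minimum trips = 5

5


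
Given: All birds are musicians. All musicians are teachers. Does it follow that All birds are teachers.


Premise 1: All birds are musicians.
Premise 2: All musicians are teachers.
Conclusion: All birds are teachers.
Barbara syllogism (AAA-1): All A are B, All B are C → All A are C.
Middle term (musicians) distributed in premise 2.

Valid


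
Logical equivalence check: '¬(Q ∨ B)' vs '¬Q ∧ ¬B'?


Expression 1: ¬(Q ∨ B)
Expression 2: ¬Q ∧ ¬B
Truth table (Q B | Expr1 Expr2):
  T T |   F     F
  T F |   F     F
  F T |   F     F
  F F |   T     T
All 4 rows agree, so the expressions are logically equivalent.

Yes


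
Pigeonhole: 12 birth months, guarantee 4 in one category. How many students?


Pigeonhole: to guarantee k in one of n categories, need (k-1)×n + 1.
k = 4, n = 12
Minimum = (4-1) × 12 + 1 = 3 × 12 + 1

37


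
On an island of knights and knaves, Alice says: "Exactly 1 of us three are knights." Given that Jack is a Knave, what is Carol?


Alice claims exactly 1 knights among Alice, Jack, Carol.
Given: Jack is a Knave.

Case 1: Alice is a Knight (tells truth)
  Then exactly 1 of the three are knights.
  Counting Alice, Jack: 1 knight(s) so far. Need 0 more → Carol = Knave.
Case 2: Alice is a Knave (lies)
  Then the count is NOT 1.
  If Carol = Knight, count = 1 = 1 → claim would be true, contradicts lie.
  If Carol = Knave, count = 0 ≠ 1 → lie confirmed ✓

Carol is a Knave.

Knave


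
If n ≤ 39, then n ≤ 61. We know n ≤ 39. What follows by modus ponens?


Modus ponens: P → Q, P ⊢ Q
P: n ≤ 39
Q: n ≤ 61
We have P → Q and P is true.
By modus ponens, Q must be true.

n ≤ 61


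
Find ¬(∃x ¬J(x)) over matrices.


Original: ∃x ¬J(x)
Rule: ¬∀→∃, ¬∃→∀, negate predicate.
Negation: ∀x J(x)

∀x J(x)


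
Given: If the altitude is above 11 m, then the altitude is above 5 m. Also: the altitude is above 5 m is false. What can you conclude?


Modus tollens: P → Q, ¬Q ⊢ ¬P
P: the altitude is above 11 m
Q: the altitude is above 5 m
We have P → Q and Q is false.
By modus tollens, P must be false.

It is not the case that the altitude is above 11 m


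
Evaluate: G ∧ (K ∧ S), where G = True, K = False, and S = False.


G = True, K = False, S = False
Step 1: K ∧ S = False AND False = False
Step 2: G ∧ False = True AND False = False
AND is true only when ALL operands are true.

False


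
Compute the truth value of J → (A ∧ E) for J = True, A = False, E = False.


J = True, A = False, E = False
Step 1: A ∧ E = False AND False = False
Step 2: J → (False): false only when J=True and consequent=False.
Result: False

False


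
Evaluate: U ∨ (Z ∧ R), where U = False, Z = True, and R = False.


U = False, Z = True, R = False
Step 1: Z ∧ R = True AND False = False
Step 2: U ∨ False = False OR False = False
AND evaluated first (higher precedence); then OR applied.

False


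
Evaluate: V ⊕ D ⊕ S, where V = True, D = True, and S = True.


V = True, D = True, S = True
Step 1: V ⊕ D = True XOR True = False
Step 2: False ⊕ S = False XOR True = True
XOR is true when an odd number of operands are true.

True
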